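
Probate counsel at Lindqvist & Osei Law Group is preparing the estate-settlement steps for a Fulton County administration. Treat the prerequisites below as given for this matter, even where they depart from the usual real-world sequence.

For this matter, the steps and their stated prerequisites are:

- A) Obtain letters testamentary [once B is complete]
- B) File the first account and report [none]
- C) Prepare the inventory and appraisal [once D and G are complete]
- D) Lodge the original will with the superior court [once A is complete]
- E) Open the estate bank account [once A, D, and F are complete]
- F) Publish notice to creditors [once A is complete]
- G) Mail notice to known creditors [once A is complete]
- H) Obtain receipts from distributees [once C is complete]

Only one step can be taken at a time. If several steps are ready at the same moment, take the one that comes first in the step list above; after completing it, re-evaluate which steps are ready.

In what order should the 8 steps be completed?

B has no prerequisites → B first.
Next only A has its prerequisites met → A.
D, F and G are all available; D is listed earlier → D.
Now F and G have their prerequisites met. F is listed earlier, so F next.
E now also ready, so the ready set is {E, G}; E is listed earlier → E.
G is the only step now ready → G.
C is the only step now ready → C.
Next only H has its prerequisites met → H.

B A D F E G C H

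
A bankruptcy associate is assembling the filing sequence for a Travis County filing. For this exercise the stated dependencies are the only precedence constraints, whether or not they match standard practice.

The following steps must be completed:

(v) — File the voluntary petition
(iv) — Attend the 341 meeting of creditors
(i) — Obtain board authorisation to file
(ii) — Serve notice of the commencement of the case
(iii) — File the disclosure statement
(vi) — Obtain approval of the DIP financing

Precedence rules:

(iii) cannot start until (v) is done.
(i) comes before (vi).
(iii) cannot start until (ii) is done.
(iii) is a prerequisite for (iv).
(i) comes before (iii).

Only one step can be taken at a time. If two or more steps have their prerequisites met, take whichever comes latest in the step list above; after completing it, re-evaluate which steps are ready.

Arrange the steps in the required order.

(ii), (i), (vi), (v), (iii), (iv)

Nothing is required for (ii), (i) and (v). (ii) is listed later → (ii) first.
Now (i) and (v) have their prerequisites met. (i) is listed later, so (i) next.
(vi) now also ready, so the ready set is {(vi), (v)}; (vi) is listed later → (vi).
Next only (v) has its prerequisites met → (v).
(iii) needed (ii), (i) and (v), now all done → (iii).
(iv) is the only step now ready → (iv).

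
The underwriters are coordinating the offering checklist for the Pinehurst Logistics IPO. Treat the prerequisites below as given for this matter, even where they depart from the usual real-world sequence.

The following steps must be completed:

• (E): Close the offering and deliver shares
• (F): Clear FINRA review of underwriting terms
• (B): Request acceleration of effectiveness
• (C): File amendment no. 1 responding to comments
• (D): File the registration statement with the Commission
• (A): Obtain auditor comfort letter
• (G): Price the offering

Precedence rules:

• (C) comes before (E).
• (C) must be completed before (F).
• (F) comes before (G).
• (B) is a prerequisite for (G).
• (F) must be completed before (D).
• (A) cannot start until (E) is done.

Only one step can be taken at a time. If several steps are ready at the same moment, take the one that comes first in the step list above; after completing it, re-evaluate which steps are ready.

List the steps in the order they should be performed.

(B), (C), (E), (F), (D), (A), (G)

(B) and (C) have no prerequisites; (B) is listed earlier, so (B) is first.
(C) is the only step now ready → (C).
Ready: (E) and (F). (E) is listed earlier → (E).
Ready: (F) and (A). (F) is listed earlier → (F).
(D), (A) and (G) are all available; (D) is listed earlier → (D).
(A) and (G) are both available; (A) is listed earlier → (A).
That leaves (G) as the only ready step → (G).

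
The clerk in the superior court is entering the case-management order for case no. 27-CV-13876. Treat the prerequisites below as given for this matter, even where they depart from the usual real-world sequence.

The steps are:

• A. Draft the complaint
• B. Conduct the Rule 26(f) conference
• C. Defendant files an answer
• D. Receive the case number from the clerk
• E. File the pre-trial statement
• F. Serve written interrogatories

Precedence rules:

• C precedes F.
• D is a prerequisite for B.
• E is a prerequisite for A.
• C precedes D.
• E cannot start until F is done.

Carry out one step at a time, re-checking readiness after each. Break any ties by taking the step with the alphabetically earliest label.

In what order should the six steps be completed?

C has no prerequisites → C first.
Ready: D and F. D has the earlier label → D.
B now also ready, so the ready set is {B, F}; B has the earlier label → B.
F is the only step now ready → F.
E needed F, now all done → E.
Next only A has its prerequisites met → A.

C → D → B → F → E → A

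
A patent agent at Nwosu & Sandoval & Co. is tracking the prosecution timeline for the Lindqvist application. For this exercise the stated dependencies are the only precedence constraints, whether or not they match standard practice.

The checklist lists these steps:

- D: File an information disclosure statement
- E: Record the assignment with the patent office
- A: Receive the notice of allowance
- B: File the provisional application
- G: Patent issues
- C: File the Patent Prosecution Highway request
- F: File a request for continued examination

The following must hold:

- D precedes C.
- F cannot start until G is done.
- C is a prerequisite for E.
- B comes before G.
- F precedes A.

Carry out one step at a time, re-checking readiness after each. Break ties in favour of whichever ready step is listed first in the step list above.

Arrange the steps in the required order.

D, B, G, C, E, F, A

D and B have no prerequisites; D is listed earlier, so D is first.
Now B and C have their prerequisites met. B is listed earlier, so B next.
G and C are both available; G is listed earlier → G.
F now also ready, so the ready set is {C, F}; C is listed earlier → C.
Ready: E and F. E is listed earlier → E.
F is the only step now ready → F.
A needed F, now all done → A.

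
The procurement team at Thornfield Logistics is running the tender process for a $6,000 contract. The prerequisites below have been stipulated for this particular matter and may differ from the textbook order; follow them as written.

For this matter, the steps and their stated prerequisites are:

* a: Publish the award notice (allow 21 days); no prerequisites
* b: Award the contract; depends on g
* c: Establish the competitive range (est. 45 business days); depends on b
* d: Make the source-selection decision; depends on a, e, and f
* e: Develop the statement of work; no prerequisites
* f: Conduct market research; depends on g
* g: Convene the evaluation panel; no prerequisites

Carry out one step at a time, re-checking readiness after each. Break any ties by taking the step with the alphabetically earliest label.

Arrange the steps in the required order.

a → e → g → b → c → f → d

a, e and g have no prerequisites; a has the earlier label, so a is first.
Ready: e and g. e has the earlier label → e.
That leaves g as the only ready step → g.
Now b and f have their prerequisites met. b has the earlier label, so b next.
c and f are both available; c has the earlier label → c.
f needed g, now all done → f.
d needed a, e and f, now all done → d.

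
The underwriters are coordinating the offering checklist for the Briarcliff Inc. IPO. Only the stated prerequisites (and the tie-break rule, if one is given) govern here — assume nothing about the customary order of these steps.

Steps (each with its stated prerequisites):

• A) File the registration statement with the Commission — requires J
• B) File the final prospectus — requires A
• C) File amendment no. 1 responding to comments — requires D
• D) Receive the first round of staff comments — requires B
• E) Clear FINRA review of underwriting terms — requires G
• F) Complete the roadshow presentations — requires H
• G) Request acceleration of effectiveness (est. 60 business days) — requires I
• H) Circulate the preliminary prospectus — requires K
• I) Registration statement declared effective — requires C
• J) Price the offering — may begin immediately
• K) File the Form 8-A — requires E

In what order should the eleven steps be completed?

J → A → B → D → C → I → G → E → K → H → F

Only J has no prerequisites, so it is first.
Next only A has its prerequisites met → A.
B needed A, now all done → B.
D needed B, now all done → D.
Next only C has its prerequisites met → C.
I needed C, now all done → I.
G needed I, now all done → G.
E needed G, now all done → E.
K is the only step now ready → K.
H is the only step now ready → H.
F needed H, now all done → F.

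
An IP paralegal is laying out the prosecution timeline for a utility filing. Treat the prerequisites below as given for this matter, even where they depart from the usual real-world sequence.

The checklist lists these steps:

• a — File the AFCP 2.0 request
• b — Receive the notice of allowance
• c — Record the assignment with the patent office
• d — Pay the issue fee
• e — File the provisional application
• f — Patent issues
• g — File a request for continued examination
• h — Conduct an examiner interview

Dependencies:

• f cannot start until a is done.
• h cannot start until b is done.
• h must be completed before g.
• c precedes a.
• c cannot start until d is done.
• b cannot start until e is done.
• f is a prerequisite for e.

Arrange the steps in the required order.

d, c, a, f, e, b, h, g

Only d has no prerequisites, so it is first.
Next only c has its prerequisites met → c.
a needed c, now all done → a.
That leaves f as the only ready step → f.
That leaves e as the only ready step → e.
b is the only step now ready → b.
That leaves h as the only ready step → h.
That leaves g as the only ready step → g.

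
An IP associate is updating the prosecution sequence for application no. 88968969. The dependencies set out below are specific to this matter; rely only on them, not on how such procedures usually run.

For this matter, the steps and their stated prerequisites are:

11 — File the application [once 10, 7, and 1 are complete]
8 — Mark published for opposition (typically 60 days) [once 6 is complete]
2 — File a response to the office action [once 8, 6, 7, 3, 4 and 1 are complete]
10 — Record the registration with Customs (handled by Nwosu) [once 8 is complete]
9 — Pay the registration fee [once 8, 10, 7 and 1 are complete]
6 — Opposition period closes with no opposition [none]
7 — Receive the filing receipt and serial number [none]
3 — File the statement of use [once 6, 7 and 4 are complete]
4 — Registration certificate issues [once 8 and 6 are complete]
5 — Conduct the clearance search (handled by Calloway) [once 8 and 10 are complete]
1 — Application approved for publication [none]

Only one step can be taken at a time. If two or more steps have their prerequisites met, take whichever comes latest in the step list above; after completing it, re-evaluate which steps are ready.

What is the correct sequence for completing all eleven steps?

Nothing is required for 1, 7 and 6. 1 is listed later → 1 first.
Now 7 and 6 have their prerequisites met. 7 is listed later, so 7 next.
That leaves 6 as the only ready step → 6.
Next only 8 has its prerequisites met → 8.
Ready: 4 and 10. 4 is listed later → 4.
Now 3 and 10 have their prerequisites met. 3 is listed later, so 3 next.
2 now also ready, so the ready set is {10, 2}; 10 is listed later → 10.
Now 5, 9, 2 and 11 have their prerequisites met. 5 is listed later, so 5 next.
Ready: 9, 2 and 11. 9 is listed later → 9.
2 and 11 are both available; 2 is listed later → 2.
That leaves 11 as the only ready step → 11.

1, 7, 6, 8, 4, 3, 10, 5, 9, 2, 11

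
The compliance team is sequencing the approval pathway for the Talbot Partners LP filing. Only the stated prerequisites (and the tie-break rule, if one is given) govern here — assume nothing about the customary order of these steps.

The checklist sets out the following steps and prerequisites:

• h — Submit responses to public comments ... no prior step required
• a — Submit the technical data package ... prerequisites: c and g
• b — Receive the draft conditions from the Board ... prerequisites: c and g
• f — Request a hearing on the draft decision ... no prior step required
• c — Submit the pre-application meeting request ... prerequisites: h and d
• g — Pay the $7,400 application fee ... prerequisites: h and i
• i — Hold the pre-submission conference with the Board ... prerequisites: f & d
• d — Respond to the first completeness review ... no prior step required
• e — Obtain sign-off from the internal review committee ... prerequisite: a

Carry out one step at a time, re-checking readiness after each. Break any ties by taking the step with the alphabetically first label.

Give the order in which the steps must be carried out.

d → f → h → c → i → g → a → b → e

d, f and h have no prerequisites; d has the earlier label, so d is first.
Ready: f and h. f has the earlier label → f.
h and i are both available; h has the earlier label → h.
c now also ready, so the ready set is {c, i}; c has the earlier label → c.
i needed d and f, now all done → i.
g needed h and i, now all done → g.
a and b are both available; a has the earlier label → a.
b and e are both available; b has the earlier label → b.
Next only e has its prerequisites met → e.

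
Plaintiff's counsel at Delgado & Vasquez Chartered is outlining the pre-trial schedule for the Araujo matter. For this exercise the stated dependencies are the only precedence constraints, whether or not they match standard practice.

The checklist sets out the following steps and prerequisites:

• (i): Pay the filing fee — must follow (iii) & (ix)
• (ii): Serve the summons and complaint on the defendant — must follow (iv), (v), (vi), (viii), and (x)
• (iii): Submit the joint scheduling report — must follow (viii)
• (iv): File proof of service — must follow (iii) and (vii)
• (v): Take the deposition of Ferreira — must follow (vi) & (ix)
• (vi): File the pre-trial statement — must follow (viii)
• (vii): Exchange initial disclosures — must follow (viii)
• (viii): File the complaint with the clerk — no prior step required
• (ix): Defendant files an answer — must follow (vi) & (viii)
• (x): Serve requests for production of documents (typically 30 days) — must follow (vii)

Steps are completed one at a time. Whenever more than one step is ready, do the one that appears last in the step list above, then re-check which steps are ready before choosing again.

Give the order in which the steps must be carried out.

(viii) is the only step with nothing outstanding, so it goes first.
Ready: (vii), (vi) and (iii). (vii) is listed later → (vii).
Ready: (x), (vi) and (iii). (x) is listed later → (x).
(vi) and (iii) are both available; (vi) is listed later → (vi).
Ready: (ix) and (iii). (ix) is listed later → (ix).
(v) now also ready, so the ready set is {(v), (iii)}; (v) is listed later → (v).
That leaves (iii) as the only ready step → (iii).
Now (iv) and (i) have their prerequisites met. (iv) is listed later, so (iv) next.
Now (ii) and (i) have their prerequisites met. (ii) is listed later, so (ii) next.
That leaves (i) as the only ready step → (i).

(viii), (vii), (x), (vi), (ix), (v), (iii), (iv), (ii), (i)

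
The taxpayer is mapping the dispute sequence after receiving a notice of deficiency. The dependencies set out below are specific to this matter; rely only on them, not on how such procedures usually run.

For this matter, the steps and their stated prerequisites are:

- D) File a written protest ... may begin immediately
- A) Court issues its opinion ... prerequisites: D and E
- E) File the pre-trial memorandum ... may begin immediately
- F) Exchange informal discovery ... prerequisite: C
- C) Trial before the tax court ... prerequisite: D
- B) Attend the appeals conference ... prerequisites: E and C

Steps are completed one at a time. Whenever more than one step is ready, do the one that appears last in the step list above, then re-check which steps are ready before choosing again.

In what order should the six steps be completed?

E, D, C, B, F, A

Nothing is required for E and D. E is listed later → E first.
Next only D has its prerequisites met → D.
Ready: C and A. C is listed later → C.
Ready: B, F and A. B is listed later → B.
Now F and A have their prerequisites met. F is listed later, so F next.
A needed E and D, now all done → A.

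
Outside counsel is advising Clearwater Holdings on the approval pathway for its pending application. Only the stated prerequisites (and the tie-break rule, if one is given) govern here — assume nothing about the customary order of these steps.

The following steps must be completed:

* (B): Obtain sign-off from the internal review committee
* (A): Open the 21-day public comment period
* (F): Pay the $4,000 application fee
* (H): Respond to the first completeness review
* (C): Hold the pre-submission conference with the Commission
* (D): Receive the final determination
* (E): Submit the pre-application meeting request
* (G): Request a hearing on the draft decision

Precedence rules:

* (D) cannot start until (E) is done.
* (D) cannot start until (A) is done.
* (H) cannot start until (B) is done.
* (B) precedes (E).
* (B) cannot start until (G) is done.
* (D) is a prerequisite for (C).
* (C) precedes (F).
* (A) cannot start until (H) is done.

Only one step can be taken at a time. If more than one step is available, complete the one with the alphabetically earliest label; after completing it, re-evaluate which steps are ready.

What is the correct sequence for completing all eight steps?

(G) → (B) → (E) → (H) → (A) → (D) → (C) → (F)

Only (G) has no prerequisites, so it is first.
Next only (B) has its prerequisites met → (B).
Ready: (E) and (H). (E) has the earlier label → (E).
That leaves (H) as the only ready step → (H).
That leaves (A) as the only ready step → (A).
Next only (D) has its prerequisites met → (D).
(C) needed (D), now all done → (C).
(F) needed (C), now all done → (F).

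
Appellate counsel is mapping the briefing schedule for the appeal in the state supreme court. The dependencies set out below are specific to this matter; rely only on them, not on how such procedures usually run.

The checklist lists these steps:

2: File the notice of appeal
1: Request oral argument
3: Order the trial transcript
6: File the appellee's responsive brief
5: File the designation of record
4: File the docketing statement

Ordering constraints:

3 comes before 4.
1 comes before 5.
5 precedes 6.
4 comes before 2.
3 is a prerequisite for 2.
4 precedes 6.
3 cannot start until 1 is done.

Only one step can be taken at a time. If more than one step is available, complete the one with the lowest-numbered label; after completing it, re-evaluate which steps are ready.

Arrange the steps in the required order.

1 has no prerequisites → 1 first.
Now 3 and 5 have their prerequisites met. 3 has the earlier label, so 3 next.
Now 4 and 5 have their prerequisites met. 4 has the earlier label, so 4 next.
Now 2 and 5 have their prerequisites met. 2 has the earlier label, so 2 next.
5 is the only step now ready → 5.
Next only 6 has its prerequisites met → 6.

1 3 4 2 5 6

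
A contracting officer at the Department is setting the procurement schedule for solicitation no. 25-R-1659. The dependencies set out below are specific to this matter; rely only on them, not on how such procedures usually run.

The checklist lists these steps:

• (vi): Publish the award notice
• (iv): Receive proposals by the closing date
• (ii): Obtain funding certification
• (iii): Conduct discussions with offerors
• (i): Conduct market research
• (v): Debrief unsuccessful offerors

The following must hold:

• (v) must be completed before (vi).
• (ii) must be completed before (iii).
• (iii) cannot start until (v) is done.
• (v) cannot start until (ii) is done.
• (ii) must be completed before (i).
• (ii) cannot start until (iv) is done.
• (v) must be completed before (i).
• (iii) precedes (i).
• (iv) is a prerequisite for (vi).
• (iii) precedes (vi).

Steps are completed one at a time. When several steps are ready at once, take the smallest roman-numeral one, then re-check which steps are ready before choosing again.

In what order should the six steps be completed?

(iv) has no prerequisites → (iv) first.
(ii) is the only step now ready → (ii).
(v) needed (ii), now all done → (v).
That leaves (iii) as the only ready step → (iii).
Ready: (i) and (vi). (i) has the earlier label → (i).
(vi) needed (iii), (iv) and (v), now all done → (vi).

(iv) (ii) (v) (iii) (i) (vi)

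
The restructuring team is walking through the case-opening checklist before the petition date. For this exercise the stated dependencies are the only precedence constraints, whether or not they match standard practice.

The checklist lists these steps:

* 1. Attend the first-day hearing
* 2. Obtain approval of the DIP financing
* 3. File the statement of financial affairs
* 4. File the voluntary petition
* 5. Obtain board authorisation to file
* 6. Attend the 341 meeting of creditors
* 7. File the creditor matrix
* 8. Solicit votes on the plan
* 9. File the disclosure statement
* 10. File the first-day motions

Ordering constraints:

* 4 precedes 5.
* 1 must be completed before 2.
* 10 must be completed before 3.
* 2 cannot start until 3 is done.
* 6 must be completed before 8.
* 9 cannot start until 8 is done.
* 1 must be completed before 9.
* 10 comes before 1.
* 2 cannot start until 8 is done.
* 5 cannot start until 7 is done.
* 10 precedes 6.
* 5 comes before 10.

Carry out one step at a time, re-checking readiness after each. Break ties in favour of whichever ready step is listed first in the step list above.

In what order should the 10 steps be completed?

4 → 7 → 5 → 10 → 1 → 3 → 6 → 8 → 2 → 9

4 and 7 have no prerequisites; 4 is listed earlier, so 4 is first.
That leaves 7 as the only ready step → 7.
Next only 5 has its prerequisites met → 5.
Next only 10 has its prerequisites met → 10.
Ready: 1, 3 and 6. 1 is listed earlier → 1.
Ready: 3 and 6. 3 is listed earlier → 3.
6 needed 10, now all done → 6.
Next only 8 has its prerequisites met → 8.
2 and 9 are both available; 2 is listed earlier → 2.
9 is the only step now ready → 9.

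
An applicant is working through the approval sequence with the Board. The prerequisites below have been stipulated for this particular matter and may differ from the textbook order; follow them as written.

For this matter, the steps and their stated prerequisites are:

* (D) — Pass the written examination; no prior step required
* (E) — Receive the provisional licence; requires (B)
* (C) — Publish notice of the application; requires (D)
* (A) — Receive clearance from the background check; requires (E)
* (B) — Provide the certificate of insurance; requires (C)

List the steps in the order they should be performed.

(D) (C) (B) (E) (A)

Only (D) has no prerequisites, so it is first.
Next only (C) has its prerequisites met → (C).
Next only (B) has its prerequisites met → (B).
(E) needed (B), now all done → (E).
Next only (A) has its prerequisites met → (A).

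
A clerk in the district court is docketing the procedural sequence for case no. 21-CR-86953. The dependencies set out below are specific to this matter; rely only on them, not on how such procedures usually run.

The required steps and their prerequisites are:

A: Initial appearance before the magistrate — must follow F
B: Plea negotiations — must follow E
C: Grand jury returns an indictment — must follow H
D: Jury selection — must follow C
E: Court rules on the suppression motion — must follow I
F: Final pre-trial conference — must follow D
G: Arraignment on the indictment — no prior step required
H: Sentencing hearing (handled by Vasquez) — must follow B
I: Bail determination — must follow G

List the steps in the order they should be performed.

G is the only step with nothing outstanding, so it goes first.
I needed G, now all done → I.
E needed I, now all done → E.
B needed E, now all done → B.
Next only H has its prerequisites met → H.
That leaves C as the only ready step → C.
Next only D has its prerequisites met → D.
Next only F has its prerequisites met → F.
A needed F, now all done → A.

G → I → E → B → H → C → D → F → A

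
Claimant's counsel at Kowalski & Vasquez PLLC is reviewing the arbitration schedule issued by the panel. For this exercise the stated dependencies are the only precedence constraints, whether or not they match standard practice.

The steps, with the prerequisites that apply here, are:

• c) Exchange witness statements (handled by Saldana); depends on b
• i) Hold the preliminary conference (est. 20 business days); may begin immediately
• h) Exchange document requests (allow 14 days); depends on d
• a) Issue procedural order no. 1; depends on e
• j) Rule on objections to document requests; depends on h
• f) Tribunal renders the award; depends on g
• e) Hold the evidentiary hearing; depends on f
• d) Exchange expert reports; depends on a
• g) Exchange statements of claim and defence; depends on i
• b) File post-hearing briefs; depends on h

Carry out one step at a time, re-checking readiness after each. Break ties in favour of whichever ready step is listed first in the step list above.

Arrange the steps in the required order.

i g f e a d h j b c

i has no prerequisites → i first.
Next only g has its prerequisites met → g.
Next only f has its prerequisites met → f.
e needed f, now all done → e.
a needed e, now all done → a.
Next only d has its prerequisites met → d.
h is the only step now ready → h.
j and b are both available; j is listed earlier → j.
b needed h, now all done → b.
c needed b, now all done → c.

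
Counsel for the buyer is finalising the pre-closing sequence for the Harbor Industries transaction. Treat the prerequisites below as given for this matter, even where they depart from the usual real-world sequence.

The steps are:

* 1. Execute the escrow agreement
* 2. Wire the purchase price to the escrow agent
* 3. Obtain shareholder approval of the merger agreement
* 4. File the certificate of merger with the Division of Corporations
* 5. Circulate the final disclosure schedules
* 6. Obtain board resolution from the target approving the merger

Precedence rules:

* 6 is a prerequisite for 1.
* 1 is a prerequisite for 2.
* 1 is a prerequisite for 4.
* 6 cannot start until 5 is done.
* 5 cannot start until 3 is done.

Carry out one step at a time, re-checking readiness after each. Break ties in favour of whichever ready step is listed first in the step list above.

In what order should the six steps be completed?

3, 5, 6, 1, 2, 4

3 is the only step with nothing outstanding, so it goes first.
Next only 5 has its prerequisites met → 5.
6 is the only step now ready → 6.
That leaves 1 as the only ready step → 1.
2 and 4 are both available; 2 is listed earlier → 2.
4 needed 1, now all done → 4.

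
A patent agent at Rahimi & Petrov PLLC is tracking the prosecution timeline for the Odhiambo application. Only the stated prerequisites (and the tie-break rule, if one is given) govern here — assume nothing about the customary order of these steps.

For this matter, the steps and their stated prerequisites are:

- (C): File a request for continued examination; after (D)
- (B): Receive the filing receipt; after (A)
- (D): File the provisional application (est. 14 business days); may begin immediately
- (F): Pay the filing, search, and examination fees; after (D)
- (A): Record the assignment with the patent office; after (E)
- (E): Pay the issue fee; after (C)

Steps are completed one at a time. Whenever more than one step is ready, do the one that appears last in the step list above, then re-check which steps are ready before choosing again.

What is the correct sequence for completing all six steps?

(D) has no prerequisites → (D) first.
(F) and (C) are both available; (F) is listed later → (F).
Next only (C) has its prerequisites met → (C).
(E) needed (C), now all done → (E).
That leaves (A) as the only ready step → (A).
(B) is the only step now ready → (B).

(D) → (F) → (C) → (E) → (A) → (B)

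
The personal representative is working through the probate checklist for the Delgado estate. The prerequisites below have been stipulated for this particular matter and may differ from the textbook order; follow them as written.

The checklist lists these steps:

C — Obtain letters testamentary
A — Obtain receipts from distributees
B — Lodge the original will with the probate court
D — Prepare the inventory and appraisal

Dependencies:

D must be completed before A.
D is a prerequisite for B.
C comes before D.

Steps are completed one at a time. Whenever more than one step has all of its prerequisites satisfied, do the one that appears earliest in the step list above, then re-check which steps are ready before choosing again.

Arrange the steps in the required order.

C is the only step with nothing outstanding, so it goes first.
D needed C, now all done → D.
A and B are both available; A is listed earlier → A.
B is the only step now ready → B.

C, D, A, B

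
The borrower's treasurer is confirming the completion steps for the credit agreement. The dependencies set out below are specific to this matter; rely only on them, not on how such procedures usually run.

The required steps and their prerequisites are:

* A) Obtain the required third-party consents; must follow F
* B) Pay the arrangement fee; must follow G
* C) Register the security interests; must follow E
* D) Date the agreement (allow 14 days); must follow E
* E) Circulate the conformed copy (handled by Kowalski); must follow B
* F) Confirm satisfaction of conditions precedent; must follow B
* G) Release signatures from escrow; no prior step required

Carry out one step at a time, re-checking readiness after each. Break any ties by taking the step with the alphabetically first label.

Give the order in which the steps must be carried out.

G, B, E, C, D, F, A

Only G has no prerequisites, so it is first.
B needed G, now all done → B.
Now E and F have their prerequisites met. E has the earlier label, so E next.
C and D now also ready, so the ready set is {C, D, F}; C has the earlier label → C.
Ready: D and F. D has the earlier label → D.
F is the only step now ready → F.
A needed F, now all done → A.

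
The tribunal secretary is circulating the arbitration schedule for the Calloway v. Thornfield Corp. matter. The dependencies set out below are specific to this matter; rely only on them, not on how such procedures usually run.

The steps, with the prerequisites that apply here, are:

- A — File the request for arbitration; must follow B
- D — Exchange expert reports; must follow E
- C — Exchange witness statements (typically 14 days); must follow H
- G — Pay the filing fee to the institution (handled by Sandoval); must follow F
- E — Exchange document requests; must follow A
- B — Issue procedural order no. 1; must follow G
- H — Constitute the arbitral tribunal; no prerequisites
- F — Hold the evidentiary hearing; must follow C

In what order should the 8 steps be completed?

H C F G B A E D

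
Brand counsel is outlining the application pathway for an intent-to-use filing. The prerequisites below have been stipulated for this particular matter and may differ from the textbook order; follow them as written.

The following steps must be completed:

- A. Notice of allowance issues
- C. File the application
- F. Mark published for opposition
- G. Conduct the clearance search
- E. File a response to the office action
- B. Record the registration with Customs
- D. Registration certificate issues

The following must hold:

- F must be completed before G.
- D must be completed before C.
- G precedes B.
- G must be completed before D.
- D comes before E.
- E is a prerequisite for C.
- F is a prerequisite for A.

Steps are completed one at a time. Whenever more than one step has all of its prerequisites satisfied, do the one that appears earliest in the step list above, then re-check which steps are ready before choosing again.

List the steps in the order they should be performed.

F, A, G, B, D, E, C

Only F has no prerequisites, so it is first.
Ready: A and G. A is listed earlier → A.
That leaves G as the only ready step → G.
Ready: B and D. B is listed earlier → B.
D needed G, now all done → D.
That leaves E as the only ready step → E.
C is the only step now ready → C.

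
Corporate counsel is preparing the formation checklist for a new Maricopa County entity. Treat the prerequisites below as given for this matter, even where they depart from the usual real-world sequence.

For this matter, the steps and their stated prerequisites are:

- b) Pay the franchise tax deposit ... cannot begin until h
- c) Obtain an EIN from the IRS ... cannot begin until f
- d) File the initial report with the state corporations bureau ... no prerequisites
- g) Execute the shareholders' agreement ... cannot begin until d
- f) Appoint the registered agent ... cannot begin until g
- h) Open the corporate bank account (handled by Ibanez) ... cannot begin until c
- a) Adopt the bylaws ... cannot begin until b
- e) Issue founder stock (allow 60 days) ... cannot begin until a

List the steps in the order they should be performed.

d, g, f, c, h, b, a, e

Only d has no prerequisites, so it is first.
g needed d, now all done → g.
Next only f has its prerequisites met → f.
Next only c has its prerequisites met → c.
That leaves h as the only ready step → h.
b needed h, now all done → b.
a is the only step now ready → a.
That leaves e as the only ready step → e.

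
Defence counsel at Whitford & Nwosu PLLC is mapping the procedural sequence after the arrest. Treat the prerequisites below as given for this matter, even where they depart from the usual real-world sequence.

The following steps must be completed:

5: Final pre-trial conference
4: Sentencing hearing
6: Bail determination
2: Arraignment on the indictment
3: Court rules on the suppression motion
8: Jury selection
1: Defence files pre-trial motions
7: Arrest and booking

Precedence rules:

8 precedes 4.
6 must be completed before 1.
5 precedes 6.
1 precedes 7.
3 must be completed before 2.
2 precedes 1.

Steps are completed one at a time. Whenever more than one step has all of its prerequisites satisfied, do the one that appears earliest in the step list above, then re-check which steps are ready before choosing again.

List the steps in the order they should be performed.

5, 6, 3, 2, 8, 4, 1, 7

5, 3 and 8 have no prerequisites; 5 is listed earlier, so 5 is first.
Now 6, 3 and 8 have their prerequisites met. 6 is listed earlier, so 6 next.
Ready: 3 and 8. 3 is listed earlier → 3.
2 now also ready, so the ready set is {2, 8}; 2 is listed earlier → 2.
8 and 1 are both available; 8 is listed earlier → 8.
4 now also ready, so the ready set is {4, 1}; 4 is listed earlier → 4.
That leaves 1 as the only ready step → 1.
7 needed 1, now all done → 7.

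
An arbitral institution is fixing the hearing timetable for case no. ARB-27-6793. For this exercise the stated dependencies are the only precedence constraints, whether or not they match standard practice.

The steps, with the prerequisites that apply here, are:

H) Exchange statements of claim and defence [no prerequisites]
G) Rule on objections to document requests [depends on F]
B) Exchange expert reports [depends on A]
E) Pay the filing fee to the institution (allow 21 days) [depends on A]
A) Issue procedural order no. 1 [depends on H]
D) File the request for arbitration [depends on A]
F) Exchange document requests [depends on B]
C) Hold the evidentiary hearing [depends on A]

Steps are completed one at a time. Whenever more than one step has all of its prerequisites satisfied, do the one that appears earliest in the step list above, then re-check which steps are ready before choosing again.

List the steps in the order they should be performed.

H → A → B → E → D → F → G → C

Only H has no prerequisites, so it is first.
A is the only step now ready → A.
Ready: B, E, D and C. B is listed earlier → B.
Now E, D, F and C have their prerequisites met. E is listed earlier, so E next.
D, F and C are all available; D is listed earlier → D.
F and C are both available; F is listed earlier → F.
G now also ready, so the ready set is {G, C}; G is listed earlier → G.
C is the only step now ready → C.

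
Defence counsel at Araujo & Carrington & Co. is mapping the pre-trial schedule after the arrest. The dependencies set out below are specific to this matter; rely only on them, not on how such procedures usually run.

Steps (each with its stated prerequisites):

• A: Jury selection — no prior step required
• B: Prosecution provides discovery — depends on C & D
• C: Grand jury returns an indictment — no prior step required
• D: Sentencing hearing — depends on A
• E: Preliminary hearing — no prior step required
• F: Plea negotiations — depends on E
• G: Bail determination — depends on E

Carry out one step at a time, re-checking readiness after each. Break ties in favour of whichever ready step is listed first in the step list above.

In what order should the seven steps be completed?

A → C → D → B → E → F → G

A, C and E have no prerequisites; A is listed earlier, so A is first.
D now also ready, so the ready set is {C, D, E}; C is listed earlier → C.
Now D and E have their prerequisites met. D is listed earlier, so D next.
Now B and E have their prerequisites met. B is listed earlier, so B next.
That leaves E as the only ready step → E.
Ready: F and G. F is listed earlier → F.
G is the only step now ready → G.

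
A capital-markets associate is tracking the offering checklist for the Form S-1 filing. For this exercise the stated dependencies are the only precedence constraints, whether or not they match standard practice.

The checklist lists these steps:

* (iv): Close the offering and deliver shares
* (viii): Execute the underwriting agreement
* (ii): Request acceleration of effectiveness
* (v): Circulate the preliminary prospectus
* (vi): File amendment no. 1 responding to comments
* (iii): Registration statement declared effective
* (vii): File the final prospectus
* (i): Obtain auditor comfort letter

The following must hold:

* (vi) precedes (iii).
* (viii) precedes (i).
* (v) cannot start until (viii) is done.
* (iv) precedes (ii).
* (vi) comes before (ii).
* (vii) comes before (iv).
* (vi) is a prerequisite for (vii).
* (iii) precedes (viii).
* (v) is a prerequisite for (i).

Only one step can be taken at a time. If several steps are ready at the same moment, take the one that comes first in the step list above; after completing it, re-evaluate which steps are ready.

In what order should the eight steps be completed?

(vi) is the only step with nothing outstanding, so it goes first.
Ready: (iii) and (vii). (iii) is listed earlier → (iii).
(viii) and (vii) are both available; (viii) is listed earlier → (viii).
Now (v) and (vii) have their prerequisites met. (v) is listed earlier, so (v) next.
(vii) and (i) are both available; (vii) is listed earlier → (vii).
(iv) and (i) are both available; (iv) is listed earlier → (iv).
Now (ii) and (i) have their prerequisites met. (ii) is listed earlier, so (ii) next.
That leaves (i) as the only ready step → (i).

(vi) → (iii) → (viii) → (v) → (vii) → (iv) → (ii) → (i)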